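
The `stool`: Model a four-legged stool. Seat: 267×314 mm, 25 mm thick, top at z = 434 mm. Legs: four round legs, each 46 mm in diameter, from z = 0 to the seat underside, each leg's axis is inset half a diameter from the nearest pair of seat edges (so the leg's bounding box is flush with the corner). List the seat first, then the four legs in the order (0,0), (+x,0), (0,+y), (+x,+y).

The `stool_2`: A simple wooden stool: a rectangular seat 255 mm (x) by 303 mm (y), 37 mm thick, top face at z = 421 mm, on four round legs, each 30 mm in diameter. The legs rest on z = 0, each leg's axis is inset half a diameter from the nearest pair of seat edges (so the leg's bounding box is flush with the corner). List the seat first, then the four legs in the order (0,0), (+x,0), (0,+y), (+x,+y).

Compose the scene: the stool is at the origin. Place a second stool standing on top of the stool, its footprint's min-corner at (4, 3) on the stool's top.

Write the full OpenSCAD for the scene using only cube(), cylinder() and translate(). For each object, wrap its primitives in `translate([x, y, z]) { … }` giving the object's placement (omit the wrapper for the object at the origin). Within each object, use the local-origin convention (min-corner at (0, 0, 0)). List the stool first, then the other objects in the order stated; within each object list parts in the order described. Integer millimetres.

translate([0, 0, 409]) cube([267, 314, 25]);
translate([23, 23, 0]) cylinder(h = 409, r = 23);
translate([244, 23, 0]) cylinder(h = 409, r = 23);
translate([23, 291, 0]) cylinder(h = 409, r = 23);
translate([244, 291, 0]) cylinder(h = 409, r = 23);
translate([4, 3, 434]) {
  translate([0, 0, 384]) cube([255, 303, 37]);
  translate([15, 15, 0]) cylinder(h = 384, r = 15);
  translate([240, 15, 0]) cylinder(h = 384, r = 15);
  translate([15, 288, 0]) cylinder(h = 384, r = 15);
  translate([240, 288, 0]) cylinder(h = 384, r = 15);
}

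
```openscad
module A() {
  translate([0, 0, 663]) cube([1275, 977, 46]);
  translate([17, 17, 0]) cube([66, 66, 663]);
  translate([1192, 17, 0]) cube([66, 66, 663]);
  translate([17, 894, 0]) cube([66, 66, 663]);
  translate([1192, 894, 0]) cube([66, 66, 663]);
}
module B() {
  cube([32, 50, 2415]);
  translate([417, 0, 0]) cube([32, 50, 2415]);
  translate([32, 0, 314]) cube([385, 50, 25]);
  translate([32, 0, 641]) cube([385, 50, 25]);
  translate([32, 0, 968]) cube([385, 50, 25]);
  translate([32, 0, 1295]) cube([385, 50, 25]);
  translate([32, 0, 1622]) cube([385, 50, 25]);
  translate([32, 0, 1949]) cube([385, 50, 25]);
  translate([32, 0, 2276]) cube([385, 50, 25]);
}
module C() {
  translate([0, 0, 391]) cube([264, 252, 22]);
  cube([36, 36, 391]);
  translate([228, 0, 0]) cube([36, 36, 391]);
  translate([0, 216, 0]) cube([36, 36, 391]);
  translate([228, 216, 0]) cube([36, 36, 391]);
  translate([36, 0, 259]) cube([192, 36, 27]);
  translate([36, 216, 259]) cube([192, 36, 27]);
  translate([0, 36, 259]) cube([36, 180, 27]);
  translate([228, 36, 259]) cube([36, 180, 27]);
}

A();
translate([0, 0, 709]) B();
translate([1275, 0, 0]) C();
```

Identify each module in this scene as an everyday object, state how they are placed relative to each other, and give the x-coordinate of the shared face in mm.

A is a table. B is a ladder. C is a stool. The ladder is on top of the table. The stool is against the table's +x side, with their −y faces flush. The x-coordinate of the shared face is 1275 mm.

The table's +x face and the stool's −x face are both at x = 1275 mm.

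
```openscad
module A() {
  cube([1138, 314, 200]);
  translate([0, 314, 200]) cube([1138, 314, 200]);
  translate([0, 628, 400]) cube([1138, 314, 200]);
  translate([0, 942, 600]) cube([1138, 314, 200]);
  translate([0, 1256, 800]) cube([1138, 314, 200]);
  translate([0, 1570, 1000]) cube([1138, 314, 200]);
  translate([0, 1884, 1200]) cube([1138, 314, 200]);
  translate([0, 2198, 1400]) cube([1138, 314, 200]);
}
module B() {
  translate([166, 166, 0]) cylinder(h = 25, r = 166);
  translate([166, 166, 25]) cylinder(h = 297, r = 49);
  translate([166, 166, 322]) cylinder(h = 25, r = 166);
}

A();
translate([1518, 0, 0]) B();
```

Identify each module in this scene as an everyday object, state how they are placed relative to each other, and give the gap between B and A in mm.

A is a staircase. B is a spool. The spool is on the floor beside the staircase on its +x side. The gap between the spool and the staircase is 380 mm.

The spool's nearest face is 380 mm from the staircase's +x face.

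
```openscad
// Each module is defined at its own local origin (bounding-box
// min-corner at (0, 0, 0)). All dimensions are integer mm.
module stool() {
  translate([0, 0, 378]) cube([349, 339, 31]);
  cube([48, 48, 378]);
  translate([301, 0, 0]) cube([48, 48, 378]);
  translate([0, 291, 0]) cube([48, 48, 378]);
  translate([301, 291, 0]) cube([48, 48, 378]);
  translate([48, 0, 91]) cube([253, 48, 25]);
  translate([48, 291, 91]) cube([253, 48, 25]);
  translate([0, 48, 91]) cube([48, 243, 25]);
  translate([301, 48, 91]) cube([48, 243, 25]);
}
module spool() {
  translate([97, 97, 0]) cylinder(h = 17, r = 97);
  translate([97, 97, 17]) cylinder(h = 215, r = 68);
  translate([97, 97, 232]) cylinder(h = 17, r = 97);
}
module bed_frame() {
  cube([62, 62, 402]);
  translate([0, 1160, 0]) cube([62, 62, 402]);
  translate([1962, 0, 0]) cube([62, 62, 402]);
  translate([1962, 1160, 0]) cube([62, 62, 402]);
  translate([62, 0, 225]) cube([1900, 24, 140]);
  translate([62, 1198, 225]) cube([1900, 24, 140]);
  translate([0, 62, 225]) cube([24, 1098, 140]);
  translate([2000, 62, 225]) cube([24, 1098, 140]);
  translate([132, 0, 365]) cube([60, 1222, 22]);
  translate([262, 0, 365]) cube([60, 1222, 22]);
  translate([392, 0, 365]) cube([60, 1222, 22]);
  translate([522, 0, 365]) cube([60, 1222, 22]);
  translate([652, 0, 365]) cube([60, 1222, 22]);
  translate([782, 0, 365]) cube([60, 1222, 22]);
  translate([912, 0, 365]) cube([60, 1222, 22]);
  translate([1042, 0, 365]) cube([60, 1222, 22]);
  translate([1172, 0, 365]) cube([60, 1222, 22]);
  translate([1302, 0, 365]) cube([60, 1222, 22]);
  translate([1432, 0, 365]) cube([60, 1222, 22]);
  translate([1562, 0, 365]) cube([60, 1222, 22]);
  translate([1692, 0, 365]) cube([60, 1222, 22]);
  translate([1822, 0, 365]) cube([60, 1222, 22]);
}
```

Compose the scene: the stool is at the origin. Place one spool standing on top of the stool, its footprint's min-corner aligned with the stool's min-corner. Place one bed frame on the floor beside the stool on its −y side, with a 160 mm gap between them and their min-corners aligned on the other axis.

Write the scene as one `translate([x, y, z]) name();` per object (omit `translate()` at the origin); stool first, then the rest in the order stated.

stool();
translate([0, 0, 409]) spool();
translate([0, -1382, 0]) bed_frame();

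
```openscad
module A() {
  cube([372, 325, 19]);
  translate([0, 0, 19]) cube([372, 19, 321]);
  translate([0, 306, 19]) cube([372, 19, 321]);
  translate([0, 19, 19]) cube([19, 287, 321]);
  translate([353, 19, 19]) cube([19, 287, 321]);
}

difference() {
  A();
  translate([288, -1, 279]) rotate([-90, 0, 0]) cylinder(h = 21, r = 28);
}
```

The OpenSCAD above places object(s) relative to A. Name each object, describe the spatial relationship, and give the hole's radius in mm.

The subtracted cylinder has r = 28 mm.

A is an open box. The open box has a circular hole through its front wall. The hole's radius is 28 mm.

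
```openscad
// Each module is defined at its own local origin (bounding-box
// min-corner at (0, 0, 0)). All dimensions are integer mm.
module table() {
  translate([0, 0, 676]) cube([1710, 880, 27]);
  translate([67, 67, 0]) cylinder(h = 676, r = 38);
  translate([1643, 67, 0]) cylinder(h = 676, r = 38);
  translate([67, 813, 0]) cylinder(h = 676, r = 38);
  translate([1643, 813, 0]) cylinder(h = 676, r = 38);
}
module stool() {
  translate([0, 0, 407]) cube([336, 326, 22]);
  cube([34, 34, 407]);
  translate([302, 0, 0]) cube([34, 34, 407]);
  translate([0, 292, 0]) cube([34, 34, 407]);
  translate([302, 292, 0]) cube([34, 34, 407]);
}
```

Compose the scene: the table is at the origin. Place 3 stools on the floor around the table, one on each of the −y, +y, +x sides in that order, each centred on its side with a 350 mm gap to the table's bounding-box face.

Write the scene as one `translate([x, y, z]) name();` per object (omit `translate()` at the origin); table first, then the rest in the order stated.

table();
translate([687, -676, 0]) stool();
translate([687, 1230, 0]) stool();
translate([2060, 277, 0]) stool();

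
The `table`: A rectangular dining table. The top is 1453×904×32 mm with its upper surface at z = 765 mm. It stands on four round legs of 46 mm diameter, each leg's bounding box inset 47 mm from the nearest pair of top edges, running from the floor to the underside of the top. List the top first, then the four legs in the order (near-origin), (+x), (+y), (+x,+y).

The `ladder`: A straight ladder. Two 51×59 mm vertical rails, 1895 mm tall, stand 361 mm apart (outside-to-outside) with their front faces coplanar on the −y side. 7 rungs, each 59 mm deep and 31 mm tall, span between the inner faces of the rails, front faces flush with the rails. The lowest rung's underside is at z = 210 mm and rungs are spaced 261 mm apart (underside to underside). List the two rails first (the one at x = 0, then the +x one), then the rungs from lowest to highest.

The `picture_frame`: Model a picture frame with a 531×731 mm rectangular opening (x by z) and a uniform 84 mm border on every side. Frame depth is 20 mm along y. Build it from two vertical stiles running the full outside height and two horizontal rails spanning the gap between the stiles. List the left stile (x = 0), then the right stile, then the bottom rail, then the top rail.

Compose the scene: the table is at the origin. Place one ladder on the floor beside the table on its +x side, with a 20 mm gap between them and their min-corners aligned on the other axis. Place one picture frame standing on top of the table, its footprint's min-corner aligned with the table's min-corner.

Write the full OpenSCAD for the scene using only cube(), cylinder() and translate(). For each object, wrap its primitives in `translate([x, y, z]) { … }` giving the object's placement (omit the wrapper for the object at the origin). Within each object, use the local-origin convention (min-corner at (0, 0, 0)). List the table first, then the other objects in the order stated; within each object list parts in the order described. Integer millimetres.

translate([0, 0, 733]) cube([1453, 904, 32]);
translate([70, 70, 0]) cylinder(h = 733, r = 23);
translate([1383, 70, 0]) cylinder(h = 733, r = 23);
translate([70, 834, 0]) cylinder(h = 733, r = 23);
translate([1383, 834, 0]) cylinder(h = 733, r = 23);
translate([1473, 0, 0]) {
  cube([51, 59, 1895]);
  translate([310, 0, 0]) cube([51, 59, 1895]);
  translate([51, 0, 210]) cube([259, 59, 31]);
  translate([51, 0, 471]) cube([259, 59, 31]);
  translate([51, 0, 732]) cube([259, 59, 31]);
  translate([51, 0, 993]) cube([259, 59, 31]);
  translate([51, 0, 1254]) cube([259, 59, 31]);
  translate([51, 0, 1515]) cube([259, 59, 31]);
  translate([51, 0, 1776]) cube([259, 59, 31]);
}
translate([0, 0, 765]) {
  cube([84, 20, 899]);
  translate([615, 0, 0]) cube([84, 20, 899]);
  translate([84, 0, 0]) cube([531, 20, 84]);
  translate([84, 0, 815]) cube([531, 20, 84]);
}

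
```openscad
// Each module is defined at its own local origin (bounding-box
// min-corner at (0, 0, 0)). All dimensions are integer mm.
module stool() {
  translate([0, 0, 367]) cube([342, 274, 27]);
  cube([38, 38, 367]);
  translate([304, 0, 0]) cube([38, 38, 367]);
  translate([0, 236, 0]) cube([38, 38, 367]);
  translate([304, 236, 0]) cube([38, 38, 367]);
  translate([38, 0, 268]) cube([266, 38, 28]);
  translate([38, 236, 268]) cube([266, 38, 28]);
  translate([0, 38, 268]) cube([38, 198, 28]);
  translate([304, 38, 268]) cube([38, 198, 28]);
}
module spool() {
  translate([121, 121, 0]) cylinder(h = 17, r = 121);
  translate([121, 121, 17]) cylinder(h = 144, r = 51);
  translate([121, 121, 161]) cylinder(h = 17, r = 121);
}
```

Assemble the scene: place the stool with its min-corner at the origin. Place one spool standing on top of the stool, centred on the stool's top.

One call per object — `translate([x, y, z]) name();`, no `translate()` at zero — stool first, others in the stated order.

stool();
translate([50, 16, 394]) spool();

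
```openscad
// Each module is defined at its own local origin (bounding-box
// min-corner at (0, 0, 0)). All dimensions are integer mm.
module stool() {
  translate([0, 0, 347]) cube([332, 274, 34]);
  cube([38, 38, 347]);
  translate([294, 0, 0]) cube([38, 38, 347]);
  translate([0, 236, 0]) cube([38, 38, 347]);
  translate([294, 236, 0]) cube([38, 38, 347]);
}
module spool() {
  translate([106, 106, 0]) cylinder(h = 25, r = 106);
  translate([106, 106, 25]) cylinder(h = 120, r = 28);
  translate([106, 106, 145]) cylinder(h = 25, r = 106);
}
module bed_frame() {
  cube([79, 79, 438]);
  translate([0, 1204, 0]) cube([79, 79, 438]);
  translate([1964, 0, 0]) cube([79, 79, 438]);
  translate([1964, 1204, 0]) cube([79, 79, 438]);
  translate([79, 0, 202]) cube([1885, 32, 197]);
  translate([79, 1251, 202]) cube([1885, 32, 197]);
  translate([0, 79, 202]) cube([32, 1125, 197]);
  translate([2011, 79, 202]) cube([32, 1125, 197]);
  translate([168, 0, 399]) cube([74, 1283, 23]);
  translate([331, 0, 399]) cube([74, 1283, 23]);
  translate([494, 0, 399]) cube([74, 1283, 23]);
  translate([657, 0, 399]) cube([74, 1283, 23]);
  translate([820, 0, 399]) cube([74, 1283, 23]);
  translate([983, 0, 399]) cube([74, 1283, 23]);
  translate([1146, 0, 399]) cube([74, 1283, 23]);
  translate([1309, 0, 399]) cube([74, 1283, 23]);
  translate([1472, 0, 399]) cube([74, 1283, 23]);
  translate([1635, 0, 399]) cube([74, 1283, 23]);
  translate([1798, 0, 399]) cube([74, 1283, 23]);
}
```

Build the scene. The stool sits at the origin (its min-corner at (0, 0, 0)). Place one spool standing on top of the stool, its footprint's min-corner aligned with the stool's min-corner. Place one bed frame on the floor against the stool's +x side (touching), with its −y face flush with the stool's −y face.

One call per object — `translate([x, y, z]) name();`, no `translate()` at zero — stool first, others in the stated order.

stool();
translate([0, 0, 381]) spool();
translate([332, 0, 0]) bed_frame();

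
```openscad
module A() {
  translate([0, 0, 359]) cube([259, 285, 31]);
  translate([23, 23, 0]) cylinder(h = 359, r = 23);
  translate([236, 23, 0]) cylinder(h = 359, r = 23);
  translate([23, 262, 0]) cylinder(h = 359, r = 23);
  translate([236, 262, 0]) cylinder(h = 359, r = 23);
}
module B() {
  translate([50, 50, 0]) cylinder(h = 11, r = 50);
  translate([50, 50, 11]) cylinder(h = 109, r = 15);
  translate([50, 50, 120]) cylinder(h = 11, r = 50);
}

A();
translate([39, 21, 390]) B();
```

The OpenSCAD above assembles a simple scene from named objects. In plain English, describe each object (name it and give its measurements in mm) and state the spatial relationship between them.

A is a four-legged stool. The seat is 259×285 mm, 31 mm thick, top at z = 390 mm. It stands on four round legs, each 46 mm in diameter, from z = 0 to the seat underside, each leg's axis is inset half a diameter from the nearest pair of seat edges (so the leg's bounding box is flush with the corner).

B is a spool: two coaxial disc flanges of radius 50 mm and thickness 11 mm, joined by a core cylinder of radius 15 mm and height 109 mm. The lower flange rests on z = 0 and the three cylinders share a vertical axis.

The spool is on top of the stool.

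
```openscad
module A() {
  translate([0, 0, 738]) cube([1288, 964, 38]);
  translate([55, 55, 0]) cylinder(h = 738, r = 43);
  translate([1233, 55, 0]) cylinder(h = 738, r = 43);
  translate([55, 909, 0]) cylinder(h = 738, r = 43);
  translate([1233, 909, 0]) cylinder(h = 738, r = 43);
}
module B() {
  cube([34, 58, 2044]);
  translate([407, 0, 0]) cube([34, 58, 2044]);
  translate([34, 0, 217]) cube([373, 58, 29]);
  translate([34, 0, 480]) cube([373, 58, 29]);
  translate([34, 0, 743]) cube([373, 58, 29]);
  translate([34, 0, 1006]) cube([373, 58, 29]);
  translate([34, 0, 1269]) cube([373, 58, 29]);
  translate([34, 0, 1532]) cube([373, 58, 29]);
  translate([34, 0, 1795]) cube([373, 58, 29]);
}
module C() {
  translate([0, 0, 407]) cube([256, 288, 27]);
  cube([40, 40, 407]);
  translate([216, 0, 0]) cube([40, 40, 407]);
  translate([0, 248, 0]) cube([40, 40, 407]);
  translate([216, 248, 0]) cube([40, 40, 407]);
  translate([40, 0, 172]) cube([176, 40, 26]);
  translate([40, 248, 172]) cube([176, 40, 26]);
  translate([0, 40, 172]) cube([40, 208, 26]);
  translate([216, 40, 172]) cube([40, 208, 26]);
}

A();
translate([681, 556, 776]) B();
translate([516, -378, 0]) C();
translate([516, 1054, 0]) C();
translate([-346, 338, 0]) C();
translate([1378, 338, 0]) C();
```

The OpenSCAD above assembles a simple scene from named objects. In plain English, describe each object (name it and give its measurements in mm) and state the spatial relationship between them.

A is a table with a 1288×964 mm rectangular top, 38 mm thick, top surface at z = 776 mm, supported by four round legs of 86 mm diameter, each leg's bounding box inset 12 mm from the nearest pair of top edges, running from the floor.

B is a wooden ladder with two side rails of 34×58 mm section and 2044 mm height, set 441 mm apart overall. Between them run 7 rectangular rungs (58 mm deep, 29 mm thick), front faces flush with the rails' −y face. The bottom of the first rung is 217 mm above the floor and each subsequent rung is 263 mm higher than the one below.

C is a four-legged stool. The seat is a 256×288×27 mm slab whose top surface is at z = 434 mm; four square legs, each 40×40 mm in cross-section, run from the floor (z = 0) to the underside of the seat, each flush with a corner of the seat. Four stretchers, 40 mm wide and 26 mm tall, connect adjacent legs with their undersides at z = 172 mm, each running between the inner faces of the legs it joins and aligned with the legs' outer faces on the other axis.

The ladder is on top of the table. Four stools sit around the table at the −y, +y, −x, +x sides.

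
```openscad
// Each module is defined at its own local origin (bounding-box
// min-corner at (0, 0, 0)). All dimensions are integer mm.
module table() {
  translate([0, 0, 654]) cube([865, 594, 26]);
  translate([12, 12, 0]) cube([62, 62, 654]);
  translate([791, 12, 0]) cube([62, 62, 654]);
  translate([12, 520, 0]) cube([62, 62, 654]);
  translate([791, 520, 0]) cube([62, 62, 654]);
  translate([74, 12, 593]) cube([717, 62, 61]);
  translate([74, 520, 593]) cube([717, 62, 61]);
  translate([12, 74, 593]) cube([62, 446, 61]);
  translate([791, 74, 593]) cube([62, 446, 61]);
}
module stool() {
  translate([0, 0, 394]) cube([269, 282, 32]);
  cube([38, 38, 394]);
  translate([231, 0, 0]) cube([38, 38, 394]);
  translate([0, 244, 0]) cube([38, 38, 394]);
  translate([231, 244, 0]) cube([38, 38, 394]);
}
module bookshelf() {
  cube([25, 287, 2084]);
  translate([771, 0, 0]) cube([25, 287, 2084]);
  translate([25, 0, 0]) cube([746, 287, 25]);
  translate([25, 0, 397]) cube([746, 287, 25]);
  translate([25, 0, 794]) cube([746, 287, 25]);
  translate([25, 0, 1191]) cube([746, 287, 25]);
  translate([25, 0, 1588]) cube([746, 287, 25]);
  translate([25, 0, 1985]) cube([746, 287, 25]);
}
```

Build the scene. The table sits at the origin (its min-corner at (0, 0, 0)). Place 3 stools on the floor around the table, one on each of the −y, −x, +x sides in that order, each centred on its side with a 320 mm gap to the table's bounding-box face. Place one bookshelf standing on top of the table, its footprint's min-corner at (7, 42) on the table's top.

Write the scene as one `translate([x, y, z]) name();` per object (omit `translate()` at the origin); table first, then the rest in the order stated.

table();
translate([298, -602, 0]) stool();
translate([-589, 156, 0]) stool();
translate([1185, 156, 0]) stool();
translate([7, 42, 680]) bookshelf();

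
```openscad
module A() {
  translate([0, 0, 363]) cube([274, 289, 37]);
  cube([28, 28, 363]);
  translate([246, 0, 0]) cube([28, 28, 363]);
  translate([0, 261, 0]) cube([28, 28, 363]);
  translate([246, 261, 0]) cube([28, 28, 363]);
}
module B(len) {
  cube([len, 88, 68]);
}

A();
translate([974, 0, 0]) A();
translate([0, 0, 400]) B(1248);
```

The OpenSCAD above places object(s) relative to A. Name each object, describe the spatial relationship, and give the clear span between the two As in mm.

A is a stool. B is a beam. A beam spans the tops of two stools. The clear span between the two stools is 700 mm.

Second stool starts at x = 974; first ends at x = 274; clear span = 974 − 274 = 700 mm.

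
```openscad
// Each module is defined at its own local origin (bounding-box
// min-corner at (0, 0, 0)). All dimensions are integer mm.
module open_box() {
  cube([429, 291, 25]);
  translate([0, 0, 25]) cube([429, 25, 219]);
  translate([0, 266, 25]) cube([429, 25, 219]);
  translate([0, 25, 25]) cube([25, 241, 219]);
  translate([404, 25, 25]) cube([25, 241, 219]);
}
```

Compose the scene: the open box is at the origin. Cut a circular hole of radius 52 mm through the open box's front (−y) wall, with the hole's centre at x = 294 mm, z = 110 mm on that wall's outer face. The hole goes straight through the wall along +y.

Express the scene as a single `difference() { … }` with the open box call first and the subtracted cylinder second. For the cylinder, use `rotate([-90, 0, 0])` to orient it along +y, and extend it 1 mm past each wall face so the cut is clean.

difference() {
  open_box();
  translate([294, -1, 110]) rotate([-90, 0, 0]) cylinder(h = 27, r = 52);
}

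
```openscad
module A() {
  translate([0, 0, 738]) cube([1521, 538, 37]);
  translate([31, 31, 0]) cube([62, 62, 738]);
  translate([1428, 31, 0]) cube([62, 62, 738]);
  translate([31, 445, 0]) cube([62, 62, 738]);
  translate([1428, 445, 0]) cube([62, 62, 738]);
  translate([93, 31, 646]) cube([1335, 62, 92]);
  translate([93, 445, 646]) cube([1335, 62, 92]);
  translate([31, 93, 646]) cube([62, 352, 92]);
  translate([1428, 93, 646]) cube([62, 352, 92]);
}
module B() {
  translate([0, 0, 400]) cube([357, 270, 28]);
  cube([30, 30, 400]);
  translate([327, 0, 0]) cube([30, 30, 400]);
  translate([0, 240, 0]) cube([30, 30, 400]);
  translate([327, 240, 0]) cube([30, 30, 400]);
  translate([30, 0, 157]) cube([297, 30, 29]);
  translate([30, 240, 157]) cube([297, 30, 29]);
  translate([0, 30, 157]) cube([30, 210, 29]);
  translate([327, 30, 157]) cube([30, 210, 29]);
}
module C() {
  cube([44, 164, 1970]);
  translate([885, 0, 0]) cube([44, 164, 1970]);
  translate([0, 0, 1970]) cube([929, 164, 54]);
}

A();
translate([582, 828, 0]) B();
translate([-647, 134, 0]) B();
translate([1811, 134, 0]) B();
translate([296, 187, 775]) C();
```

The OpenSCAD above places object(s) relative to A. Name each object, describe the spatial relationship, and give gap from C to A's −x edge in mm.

The door frame's min-x is at 296; the table's min-x is 0; gap = 296 mm.

A is a table. B is a stool. C is a door frame. Three stools sit around the table at the +y, −x, +x sides. The door frame is on top of the table, centred. The gap from the door frame to the table's −x edge is 296 mm.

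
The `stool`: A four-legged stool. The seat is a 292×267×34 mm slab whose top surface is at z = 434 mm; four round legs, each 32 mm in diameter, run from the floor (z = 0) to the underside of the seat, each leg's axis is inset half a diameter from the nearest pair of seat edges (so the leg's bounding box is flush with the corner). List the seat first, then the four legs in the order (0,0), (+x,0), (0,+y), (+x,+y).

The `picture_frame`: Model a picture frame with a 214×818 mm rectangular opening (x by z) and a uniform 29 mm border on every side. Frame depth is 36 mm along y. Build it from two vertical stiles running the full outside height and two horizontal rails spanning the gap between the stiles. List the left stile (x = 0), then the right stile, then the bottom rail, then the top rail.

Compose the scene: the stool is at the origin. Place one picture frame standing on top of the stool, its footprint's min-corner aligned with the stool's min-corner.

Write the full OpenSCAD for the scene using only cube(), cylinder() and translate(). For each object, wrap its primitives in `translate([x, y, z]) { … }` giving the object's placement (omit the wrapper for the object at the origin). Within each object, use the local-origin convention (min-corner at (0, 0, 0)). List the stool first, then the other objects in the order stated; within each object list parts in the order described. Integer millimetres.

translate([0, 0, 400]) cube([292, 267, 34]);
translate([16, 16, 0]) cylinder(h = 400, r = 16);
translate([276, 16, 0]) cylinder(h = 400, r = 16);
translate([16, 251, 0]) cylinder(h = 400, r = 16);
translate([276, 251, 0]) cylinder(h = 400, r = 16);
translate([0, 0, 434]) {
  cube([29, 36, 876]);
  translate([243, 0, 0]) cube([29, 36, 876]);
  translate([29, 0, 0]) cube([214, 36, 29]);
  translate([29, 0, 847]) cube([214, 36, 29]);
}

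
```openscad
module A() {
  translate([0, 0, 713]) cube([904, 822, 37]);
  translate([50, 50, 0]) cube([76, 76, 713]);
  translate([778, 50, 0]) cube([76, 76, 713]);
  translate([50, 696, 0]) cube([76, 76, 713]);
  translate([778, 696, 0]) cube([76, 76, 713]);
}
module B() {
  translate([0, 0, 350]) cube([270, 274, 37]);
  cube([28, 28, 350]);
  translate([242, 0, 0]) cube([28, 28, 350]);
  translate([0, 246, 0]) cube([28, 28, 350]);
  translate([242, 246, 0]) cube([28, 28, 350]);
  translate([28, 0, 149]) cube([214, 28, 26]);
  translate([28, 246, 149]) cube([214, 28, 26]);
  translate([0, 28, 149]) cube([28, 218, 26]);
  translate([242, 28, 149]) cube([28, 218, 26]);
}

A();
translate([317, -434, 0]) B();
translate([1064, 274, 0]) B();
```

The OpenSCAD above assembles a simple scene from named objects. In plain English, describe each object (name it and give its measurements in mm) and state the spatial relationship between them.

A is a table with a 904×822 mm rectangular top, 37 mm thick, top surface at z = 750 mm, supported by four 76×76 mm square legs, each inset 50 mm from the nearest pair of top edges, running from the floor.

B is a four-legged stool. The seat is a 270×274×37 mm slab whose top surface is at z = 387 mm; four square legs, each 28×28 mm in cross-section, run from the floor (z = 0) to the underside of the seat, each flush with a corner of the seat. Four stretchers, 28 mm wide and 26 mm tall, connect adjacent legs with their undersides at z = 149 mm, each running between the inner faces of the legs it joins and aligned with the legs' outer faces on the other axis.

Two stools sit around the table at the −y, +x sides.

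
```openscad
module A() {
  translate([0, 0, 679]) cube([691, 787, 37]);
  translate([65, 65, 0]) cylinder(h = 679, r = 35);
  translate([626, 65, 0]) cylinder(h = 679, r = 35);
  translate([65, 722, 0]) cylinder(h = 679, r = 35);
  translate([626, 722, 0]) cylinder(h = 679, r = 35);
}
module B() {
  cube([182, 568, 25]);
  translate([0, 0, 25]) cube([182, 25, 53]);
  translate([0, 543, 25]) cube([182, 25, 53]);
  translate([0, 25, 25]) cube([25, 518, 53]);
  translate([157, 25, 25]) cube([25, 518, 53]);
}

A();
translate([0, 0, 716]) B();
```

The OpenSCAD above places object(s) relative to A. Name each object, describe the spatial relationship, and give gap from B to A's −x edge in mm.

A is a table. B is an open box. The open box is on top of the table. The gap from the open box to the table's −x edge is 0 mm.

The open box's min-x is at 0; the table's min-x is 0; gap = 0 mm.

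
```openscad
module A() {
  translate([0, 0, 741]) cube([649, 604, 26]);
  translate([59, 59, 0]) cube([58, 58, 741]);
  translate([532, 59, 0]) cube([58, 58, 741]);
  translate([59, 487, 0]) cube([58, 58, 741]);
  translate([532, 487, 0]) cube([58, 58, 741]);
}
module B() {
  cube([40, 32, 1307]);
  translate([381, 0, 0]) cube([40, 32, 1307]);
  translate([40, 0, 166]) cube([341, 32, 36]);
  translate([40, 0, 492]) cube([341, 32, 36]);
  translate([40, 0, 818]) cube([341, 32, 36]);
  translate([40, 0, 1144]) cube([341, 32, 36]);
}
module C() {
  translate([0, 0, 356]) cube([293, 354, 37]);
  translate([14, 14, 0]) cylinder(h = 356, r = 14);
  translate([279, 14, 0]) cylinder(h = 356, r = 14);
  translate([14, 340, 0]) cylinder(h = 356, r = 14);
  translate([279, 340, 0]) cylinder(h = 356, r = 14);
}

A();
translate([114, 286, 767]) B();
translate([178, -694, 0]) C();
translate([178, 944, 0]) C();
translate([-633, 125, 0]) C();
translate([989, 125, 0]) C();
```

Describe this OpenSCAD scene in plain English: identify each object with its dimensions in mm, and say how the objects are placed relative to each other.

A is a rectangular dining table. The top is 649×604×26 mm with its upper surface at z = 767 mm. It stands on four 58×58 mm square legs, each inset 59 mm from the nearest pair of top edges, running from the floor to the underside of the top.

B is a straight ladder. Two 40×32 mm vertical rails, 1307 mm tall, stand 421 mm apart (outside-to-outside) with their front faces coplanar on the −y side. 4 rungs, each 32 mm deep and 36 mm tall, span between the inner faces of the rails, front faces flush with the rails. The lowest rung's underside is at z = 166 mm and rungs are spaced 326 mm apart (underside to underside).

C is a four-legged stool. The seat is 293×354 mm, 37 mm thick, top at z = 393 mm. It stands on four round legs, each 28 mm in diameter, from z = 0 to the seat underside, each leg's axis is inset half a diameter from the nearest pair of seat edges (so the leg's bounding box is flush with the corner).

The ladder is on top of the table, centred. Four stools sit around the table at the −y, +y, −x, +x sides.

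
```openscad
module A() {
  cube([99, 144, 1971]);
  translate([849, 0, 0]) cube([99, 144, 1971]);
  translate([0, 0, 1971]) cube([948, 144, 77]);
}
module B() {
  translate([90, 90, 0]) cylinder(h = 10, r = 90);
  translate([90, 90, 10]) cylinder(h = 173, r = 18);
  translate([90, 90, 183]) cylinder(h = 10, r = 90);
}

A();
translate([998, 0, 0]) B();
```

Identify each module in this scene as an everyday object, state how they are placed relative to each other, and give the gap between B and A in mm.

A is a door frame. B is a spool. The spool is on the floor beside the door frame on its +x side. The gap between the spool and the door frame is 50 mm.

The spool's nearest face is 50 mm from the door frame's +x face.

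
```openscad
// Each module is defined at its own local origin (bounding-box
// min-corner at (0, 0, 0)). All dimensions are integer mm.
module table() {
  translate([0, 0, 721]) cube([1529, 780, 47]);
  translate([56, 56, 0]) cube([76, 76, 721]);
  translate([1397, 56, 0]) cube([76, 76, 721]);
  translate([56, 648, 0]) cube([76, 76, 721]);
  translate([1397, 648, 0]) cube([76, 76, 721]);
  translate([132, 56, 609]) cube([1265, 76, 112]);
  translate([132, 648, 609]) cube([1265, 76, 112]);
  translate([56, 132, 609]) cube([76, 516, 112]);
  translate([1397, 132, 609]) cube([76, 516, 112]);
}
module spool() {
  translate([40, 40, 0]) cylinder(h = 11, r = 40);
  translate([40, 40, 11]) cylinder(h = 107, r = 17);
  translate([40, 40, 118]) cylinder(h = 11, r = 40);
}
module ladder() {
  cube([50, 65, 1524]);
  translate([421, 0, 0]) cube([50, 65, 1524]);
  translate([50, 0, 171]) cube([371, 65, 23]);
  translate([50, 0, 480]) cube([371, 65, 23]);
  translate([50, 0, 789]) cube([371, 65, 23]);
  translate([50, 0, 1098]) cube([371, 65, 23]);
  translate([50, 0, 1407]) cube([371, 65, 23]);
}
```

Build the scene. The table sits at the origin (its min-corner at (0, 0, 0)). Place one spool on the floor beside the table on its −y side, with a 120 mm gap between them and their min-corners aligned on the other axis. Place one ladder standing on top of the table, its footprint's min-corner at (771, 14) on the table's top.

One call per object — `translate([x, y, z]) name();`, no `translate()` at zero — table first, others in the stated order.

table();
translate([0, -200, 0]) spool();
translate([771, 14, 768]) ladder();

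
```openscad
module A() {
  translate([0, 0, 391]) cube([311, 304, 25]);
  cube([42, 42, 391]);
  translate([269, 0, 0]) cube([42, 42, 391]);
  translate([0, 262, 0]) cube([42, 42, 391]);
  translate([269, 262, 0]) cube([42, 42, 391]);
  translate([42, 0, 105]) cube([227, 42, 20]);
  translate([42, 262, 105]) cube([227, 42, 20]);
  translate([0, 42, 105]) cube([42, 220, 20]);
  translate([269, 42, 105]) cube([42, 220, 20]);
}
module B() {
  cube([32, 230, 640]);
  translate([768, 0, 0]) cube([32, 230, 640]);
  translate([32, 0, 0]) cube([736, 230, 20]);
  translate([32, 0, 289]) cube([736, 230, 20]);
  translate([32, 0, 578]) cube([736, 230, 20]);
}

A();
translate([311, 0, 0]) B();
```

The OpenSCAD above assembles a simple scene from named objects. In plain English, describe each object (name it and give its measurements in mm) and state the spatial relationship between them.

A is a four-legged stool. The seat is 311×304 mm, 25 mm thick, top at z = 416 mm. It stands on four square legs, each 42×42 mm in cross-section, from z = 0 to the seat underside, each flush with a corner of the seat. Four stretchers, 42 mm wide and 20 mm tall, connect adjacent legs with their undersides at z = 105 mm, each running between the inner faces of the legs it joins and aligned with the legs' outer faces on the other axis.

B is an open bookshelf. Two side panels, each 32 mm thick, 230 mm deep and 640 mm tall, stand 800 mm apart (outside-to-outside). Between them sit 3 shelves, each 20 mm thick and 230 mm deep, spanning the full gap between the sides. The bottom shelf rests on the floor (its underside at z = 0) and the clear gap between one shelf's top and the next shelf's underside is 269 mm.

The bookshelf is against the stool's +x side, with their −y faces flush.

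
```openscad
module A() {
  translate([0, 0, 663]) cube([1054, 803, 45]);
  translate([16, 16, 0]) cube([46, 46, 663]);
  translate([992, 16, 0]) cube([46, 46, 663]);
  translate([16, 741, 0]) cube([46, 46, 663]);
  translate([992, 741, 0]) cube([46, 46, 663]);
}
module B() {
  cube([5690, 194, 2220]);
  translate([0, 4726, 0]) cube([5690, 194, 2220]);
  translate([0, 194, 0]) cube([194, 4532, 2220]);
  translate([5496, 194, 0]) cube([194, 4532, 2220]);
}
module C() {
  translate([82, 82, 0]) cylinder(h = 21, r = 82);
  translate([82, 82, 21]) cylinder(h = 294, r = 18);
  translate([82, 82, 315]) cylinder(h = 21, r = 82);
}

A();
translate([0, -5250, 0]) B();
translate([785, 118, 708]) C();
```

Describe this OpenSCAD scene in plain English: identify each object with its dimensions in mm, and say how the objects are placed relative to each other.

A is a table: top 1054 mm (x) × 803 mm (y), 45 mm thick, upper face at z = 708 mm, on four 46×46 mm square legs, each inset 16 mm from the nearest pair of top edges, running from z = 0 to the bottom of the top.

B is the wall frame of a small rectangular building: four walls, each 2220 mm tall and 194 mm thick, enclosing a footprint 5690 mm (x) by 4920 mm (y) outside-to-outside, with no floor or roof. The front and back walls (the −y and +y sides) span the full width; the two side walls fit between them.

C is a spool: two coaxial disc flanges of radius 82 mm and thickness 21 mm, joined by a core cylinder of radius 18 mm and height 294 mm. The lower flange rests on z = 0 and the three cylinders share a vertical axis.

The house frame is on the floor beside the table on its −y side. The spool is on top of the table.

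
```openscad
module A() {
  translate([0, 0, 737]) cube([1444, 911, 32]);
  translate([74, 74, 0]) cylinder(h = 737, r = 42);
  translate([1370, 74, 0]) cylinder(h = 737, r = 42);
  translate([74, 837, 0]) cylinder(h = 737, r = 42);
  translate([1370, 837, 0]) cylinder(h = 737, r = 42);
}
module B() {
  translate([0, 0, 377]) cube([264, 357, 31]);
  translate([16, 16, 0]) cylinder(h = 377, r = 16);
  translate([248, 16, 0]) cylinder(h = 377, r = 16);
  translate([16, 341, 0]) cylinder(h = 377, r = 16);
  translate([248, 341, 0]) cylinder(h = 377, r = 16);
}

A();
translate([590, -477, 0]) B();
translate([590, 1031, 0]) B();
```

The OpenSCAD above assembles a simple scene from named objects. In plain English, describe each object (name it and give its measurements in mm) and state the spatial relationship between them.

A is a rectangular dining table. The top is 1444×911×32 mm with its upper surface at z = 769 mm. It stands on four round legs of 84 mm diameter, each leg's bounding box inset 32 mm from the nearest pair of top edges, running from the floor to the underside of the top.

B is a four-legged stool. The seat is a 264×357×31 mm slab whose top surface is at z = 408 mm; four round legs, each 32 mm in diameter, run from the floor (z = 0) to the underside of the seat, each leg's axis is inset half a diameter from the nearest pair of seat edges (so the leg's bounding box is flush with the corner).

Two stools sit around the table at the −y, +y sides.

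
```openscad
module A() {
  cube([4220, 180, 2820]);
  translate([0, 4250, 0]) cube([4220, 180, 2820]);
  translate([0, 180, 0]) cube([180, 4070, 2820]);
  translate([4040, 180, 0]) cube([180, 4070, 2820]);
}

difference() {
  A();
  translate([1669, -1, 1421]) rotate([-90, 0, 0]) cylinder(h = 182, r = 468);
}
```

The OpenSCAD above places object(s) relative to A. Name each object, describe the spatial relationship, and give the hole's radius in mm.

The subtracted cylinder has r = 468 mm.

A is a house frame. The house frame has a circular hole through its front wall. The hole's radius is 468 mm.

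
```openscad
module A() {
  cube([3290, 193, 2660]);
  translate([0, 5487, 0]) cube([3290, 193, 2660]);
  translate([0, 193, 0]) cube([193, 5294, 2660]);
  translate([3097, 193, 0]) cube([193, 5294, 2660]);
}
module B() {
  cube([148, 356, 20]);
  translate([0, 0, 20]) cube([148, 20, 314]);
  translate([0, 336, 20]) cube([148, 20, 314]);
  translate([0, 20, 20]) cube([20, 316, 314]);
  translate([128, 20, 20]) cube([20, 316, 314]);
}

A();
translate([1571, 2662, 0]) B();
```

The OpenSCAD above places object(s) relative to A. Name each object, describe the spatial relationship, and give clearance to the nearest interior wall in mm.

A is a house frame. B is an open box. The open box sits inside the house frame, centred. The clearance to the nearest interior wall is 1378 mm.

Clearances: x = 1378, y = 2469; minimum 1378 mm.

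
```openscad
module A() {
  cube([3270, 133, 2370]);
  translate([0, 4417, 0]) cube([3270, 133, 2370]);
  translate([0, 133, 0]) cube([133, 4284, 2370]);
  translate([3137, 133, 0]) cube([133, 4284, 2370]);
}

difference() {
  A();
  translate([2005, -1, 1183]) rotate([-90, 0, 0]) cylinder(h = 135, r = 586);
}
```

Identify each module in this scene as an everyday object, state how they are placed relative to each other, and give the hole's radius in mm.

A is a house frame. The house frame has a circular hole through its front wall. The hole's radius is 586 mm.

The subtracted cylinder has r = 586 mm.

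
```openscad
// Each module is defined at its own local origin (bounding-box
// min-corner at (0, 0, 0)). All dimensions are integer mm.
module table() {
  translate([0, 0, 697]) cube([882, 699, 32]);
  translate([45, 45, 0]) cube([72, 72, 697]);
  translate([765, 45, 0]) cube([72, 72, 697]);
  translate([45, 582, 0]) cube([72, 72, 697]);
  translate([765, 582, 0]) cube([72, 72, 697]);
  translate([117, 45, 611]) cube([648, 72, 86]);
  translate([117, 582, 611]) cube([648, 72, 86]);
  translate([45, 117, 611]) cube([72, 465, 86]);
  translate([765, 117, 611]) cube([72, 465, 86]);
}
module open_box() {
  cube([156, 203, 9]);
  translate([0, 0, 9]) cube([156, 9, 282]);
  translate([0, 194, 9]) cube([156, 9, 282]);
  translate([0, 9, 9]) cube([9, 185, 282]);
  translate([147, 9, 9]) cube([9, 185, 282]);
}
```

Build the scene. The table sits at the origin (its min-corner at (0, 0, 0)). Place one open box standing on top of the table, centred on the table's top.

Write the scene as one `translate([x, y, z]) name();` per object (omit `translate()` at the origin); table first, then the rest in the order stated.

table();
translate([363, 248, 729]) open_box();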